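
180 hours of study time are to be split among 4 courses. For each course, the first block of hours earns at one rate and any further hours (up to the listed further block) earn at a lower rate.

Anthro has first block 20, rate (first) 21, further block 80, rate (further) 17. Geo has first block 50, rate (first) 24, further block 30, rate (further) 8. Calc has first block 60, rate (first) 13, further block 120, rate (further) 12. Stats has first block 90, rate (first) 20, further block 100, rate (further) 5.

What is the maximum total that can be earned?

3760

Treat each block as its own option and order by rate: Geo/tier1 24 > Anthro/tier1 21 > Stats/tier1 20 > Anthro/tier2 17 > Calc/tier1 13 > Calc/tier2 12 > Geo/tier2 8 > Stats/tier2 5.
Geo/tier1 (24): +50 → 130 left.
Fill Anthro tier1 block (20 at 21) → 110 left.
Fill Stats tier1 block (90 at 20) → 20 left.
Anthro tier2 at 17: only 20 left, fill 20.
Total = 24×50 + 21×20 + 20×90 + 17×20 = 3760.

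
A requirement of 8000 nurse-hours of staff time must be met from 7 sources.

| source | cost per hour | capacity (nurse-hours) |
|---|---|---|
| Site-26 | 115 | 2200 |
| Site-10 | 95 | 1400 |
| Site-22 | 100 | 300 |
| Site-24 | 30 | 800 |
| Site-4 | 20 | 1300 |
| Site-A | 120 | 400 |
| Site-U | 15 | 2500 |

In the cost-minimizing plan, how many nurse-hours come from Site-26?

Fill from the cheapest source first.
Take 2500 from Site-U at 15 → need 5500 more.
Site-4 at 20: take all 1300 nurse-hours → 4200 still needed.
Site-24 (30): use full 800 → 3400 nurse-hours to go.
Take 1400 from Site-10 at 95 → need 2000 more.
Site-22 (100): use full 300 → 1700 nurse-hours to go.
Site-26 (115): take the remaining 1700 → done.
Site-A: unused.

1700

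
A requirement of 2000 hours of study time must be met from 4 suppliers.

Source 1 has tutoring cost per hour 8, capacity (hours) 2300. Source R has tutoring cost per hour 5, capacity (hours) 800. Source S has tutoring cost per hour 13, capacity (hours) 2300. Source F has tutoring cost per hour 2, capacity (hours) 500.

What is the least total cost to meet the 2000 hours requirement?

10600

Use suppliers in increasing cost order.
Take 500 from Source F at 2 → need 1500 more.
Source R (5): use full 800 → 700 hours to go.
Take 700 from Source 1 at 8 to finish.
Source S: unused.
Cost = 500×2 + 800×5 + 700×8 = 10600.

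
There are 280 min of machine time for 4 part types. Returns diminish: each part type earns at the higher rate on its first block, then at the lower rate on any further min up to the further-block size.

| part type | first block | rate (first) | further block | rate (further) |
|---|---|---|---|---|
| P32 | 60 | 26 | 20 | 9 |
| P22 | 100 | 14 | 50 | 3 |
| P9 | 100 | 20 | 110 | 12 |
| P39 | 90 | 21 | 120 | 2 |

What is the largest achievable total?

Order all 8 blocks by rate: P32/tier1 26 > P39/tier1 21 > P9/tier1 20 > P22/tier1 14 > P9/tier2 12 > P32/tier2 9 > P22/tier2 3 > P39/tier2 2.
P32/tier1 (26): +60 — 220 left.
P39/tier1 (21): +90 — 130 left.
P9 tier1 at 20: fill all 100 — 30 left.
30 remain; put them into P22 tier1 at 14.
Total = 26×60 + 21×90 + 20×100 + 14×30 = 5870.

5870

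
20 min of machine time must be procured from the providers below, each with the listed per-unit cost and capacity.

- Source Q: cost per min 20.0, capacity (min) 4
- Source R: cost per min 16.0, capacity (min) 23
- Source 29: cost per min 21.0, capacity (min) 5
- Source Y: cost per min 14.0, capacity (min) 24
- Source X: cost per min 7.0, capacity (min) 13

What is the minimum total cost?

Fill from the cheapest provider first.
Source X (7.0): use full 13 → 7 min to go.
Take 7 from Source Y at 14.0 to finish.
Source R, Source Q, Source 29: unused.
Cost = 13×7.0 + 7×14.0 = 189.

189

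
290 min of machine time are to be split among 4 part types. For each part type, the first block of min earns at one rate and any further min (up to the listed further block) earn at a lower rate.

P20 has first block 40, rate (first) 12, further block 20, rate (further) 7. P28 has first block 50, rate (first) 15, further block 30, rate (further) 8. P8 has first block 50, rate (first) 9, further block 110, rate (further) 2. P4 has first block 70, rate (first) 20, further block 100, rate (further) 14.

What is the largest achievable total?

4300

Order all 8 blocks by rate: P4/first 20 > P28/first 15 > P4/second 14 > P20/first 12 > P8/first 9 > P28/second 8 > P20/second 7 > P8/second 2.
P4 first at 20: fill all 70 — 220 left.
P28/first (15): +50 — 170 left.
P4/second (14): +100 — 70 left.
P20/first (12): +40 — 30 left.
P8/first: +30 of 50 at 9; pool empty.
Total = 20×70 + 15×50 + 14×100 + 12×40 + 9×30 = 4300.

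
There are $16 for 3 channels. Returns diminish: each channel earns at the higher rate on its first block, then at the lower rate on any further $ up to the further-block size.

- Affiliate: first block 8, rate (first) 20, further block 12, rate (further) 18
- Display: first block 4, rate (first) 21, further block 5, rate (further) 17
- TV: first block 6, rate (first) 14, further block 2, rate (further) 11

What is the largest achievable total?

316

Rank every tier by rate: Display/T1 21 > Affiliate/T1 20 > Affiliate/T2 18 > Display/T2 17 > TV/T1 14 > TV/T2 11.
Display T1 at 21: fill all 4 — 12 left.
Fill Affiliate T1 block (8 at 20) — 4 left.
Affiliate T2 at 18: only 4 left, fill 4.
Total = 21×4 + 20×8 + 18×4 = 316.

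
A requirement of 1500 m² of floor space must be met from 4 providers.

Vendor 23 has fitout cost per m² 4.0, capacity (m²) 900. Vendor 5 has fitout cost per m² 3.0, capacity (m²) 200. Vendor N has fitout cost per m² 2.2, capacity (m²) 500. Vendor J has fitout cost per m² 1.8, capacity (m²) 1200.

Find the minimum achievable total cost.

2820

Use providers in increasing cost order.
Take 1200 from Vendor J at 1.8 → need 300 more.
Vendor N (2.2): take the remaining 300 → done.
Vendor 5, Vendor 23: unused.
Cost = 1200×1.8 + 300×2.2 = 2820.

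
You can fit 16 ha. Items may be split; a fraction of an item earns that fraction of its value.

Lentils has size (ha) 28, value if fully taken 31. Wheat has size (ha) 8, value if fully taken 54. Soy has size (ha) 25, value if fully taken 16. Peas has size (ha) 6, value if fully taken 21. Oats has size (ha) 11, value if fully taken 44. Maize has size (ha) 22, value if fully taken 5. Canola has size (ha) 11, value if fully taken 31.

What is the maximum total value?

86

Sort by value density: Wheat 54/8≈6.75, Oats 44/11≈4, Peas 21/6≈3.5, Canola 31/11≈2.82, Lentils 31/28≈1.11, Soy 16/25≈0.64, Maize 5/22≈0.227.
All 8 ha of Wheat fit (value 54) ; 8 remain.
8 ha left: a 8/11 share of Oats gives 44×8/11 = 32.
Total value = 86.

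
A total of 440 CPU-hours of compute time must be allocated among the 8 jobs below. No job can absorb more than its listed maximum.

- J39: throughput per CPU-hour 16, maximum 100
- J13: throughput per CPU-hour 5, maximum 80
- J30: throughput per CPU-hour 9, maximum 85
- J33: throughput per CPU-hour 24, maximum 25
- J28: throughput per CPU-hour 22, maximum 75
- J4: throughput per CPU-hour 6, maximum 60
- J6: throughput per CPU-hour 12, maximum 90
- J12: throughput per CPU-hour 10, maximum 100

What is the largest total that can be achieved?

6380

Highest throughput per CPU-hour first: J33 24 > J28 22 > J39 16 > J6 12 > J12 10 > J30 9 > J4 6 > J13 5.
J33 takes 25 to reach its cap of 25 → 415 left.
Give J28 75 to hit its cap of 75 → 340 left.
J39: +100 to 100 (cap) → 240 left.
J6: +90 to 90 (cap) → 150 left.
Give J12 100 to hit its cap of 100 → 50 left.
Only 50 left; J30 takes them to reach 50.
Total = 16×100 + 9×50 + 24×25 + 22×75 + 12×90 + 10×100 = 6380.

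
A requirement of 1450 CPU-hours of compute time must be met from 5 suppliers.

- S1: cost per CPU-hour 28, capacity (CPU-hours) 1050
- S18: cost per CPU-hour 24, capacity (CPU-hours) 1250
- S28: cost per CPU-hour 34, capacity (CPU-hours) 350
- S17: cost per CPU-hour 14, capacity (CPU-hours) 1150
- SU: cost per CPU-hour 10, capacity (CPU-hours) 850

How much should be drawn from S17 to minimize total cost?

600

Cheapest first:
SU (10): use full 850 → 600 CPU-hours to go.
S17 (14): take the remaining 600 → done.
S18, S1, S28: unused.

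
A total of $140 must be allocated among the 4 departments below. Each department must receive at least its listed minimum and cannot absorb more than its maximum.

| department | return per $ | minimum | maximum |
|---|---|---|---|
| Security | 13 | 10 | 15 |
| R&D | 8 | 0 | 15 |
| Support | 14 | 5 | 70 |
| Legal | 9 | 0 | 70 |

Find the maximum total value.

1670

Meeting every minimum uses 10+0+5+0 = 15 $, leaving 125.
Rank by return per $: Support 14 > Security 13 > Legal 9 > R&D 8.
Support takes 65 more to reach its cap of 70 → 60 left.
Give Security 5 more to hit its cap of 15 → 55 left.
Legal has room for 70 more but only 55 remain, so it gets 55.
Total = 13×15 + 14×70 + 9×55 = 1670.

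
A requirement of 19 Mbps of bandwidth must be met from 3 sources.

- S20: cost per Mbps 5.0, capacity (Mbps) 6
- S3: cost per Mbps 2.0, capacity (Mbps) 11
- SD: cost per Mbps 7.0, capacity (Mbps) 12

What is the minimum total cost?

Use sources in increasing cost order.
Take 11 from S3 at 2.0 ; need 8 more.
S20 (5.0): use full 6 ; 2 Mbps to go.
SD at 7.0: take 2 of its 12 ; requirement met.
Cost = 11×2.0 + 6×5.0 + 2×7.0 = 66.

66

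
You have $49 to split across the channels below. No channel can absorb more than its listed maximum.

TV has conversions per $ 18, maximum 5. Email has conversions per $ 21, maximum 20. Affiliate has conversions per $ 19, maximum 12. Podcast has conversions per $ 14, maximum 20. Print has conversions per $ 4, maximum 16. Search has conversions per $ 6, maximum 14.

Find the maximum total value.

Order the channels by conversions per $: Email 21 > Affiliate 19 > TV 18 > Podcast 14 > Search 6 > Print 4.
Give Email 20 to hit its cap of 20 — 29 left.
Affiliate: +12 to 12 (cap) — 17 left.
Give TV 5 to hit its cap of 5 — 12 left.
Podcast has room for 20 but only 12 remain, so it gets 12.
Total = 18×5 + 21×20 + 19×12 + 14×12 = 906.

906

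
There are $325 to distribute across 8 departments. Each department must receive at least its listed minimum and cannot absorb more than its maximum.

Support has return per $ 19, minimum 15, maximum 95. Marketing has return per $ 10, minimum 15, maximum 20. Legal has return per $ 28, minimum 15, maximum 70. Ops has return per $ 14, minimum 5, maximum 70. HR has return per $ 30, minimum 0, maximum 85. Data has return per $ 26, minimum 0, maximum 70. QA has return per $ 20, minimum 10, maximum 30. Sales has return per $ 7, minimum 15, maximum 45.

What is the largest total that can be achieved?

Meeting every minimum uses 15+15+15+5+0+0+10+15 = 75 $, leaving 250.
Order the departments by return per $: HR 30 > Legal 28 > Data 26 > QA 20 > Support 19 > Ops 14 > Marketing 10 > Sales 7.
HR: +85 to 85 (cap) ; 165 left.
Legal takes 55 more to reach its cap of 70 ; 110 left.
Data: +70 to 70 (cap) ; 40 left.
QA takes 20 more to reach its cap of 30 ; 20 left.
Support: +20 (room for 80) → 35. Pool exhausted.
Total = 19×35 + 10×15 + 28×70 + 14×5 + 30×85 + 26×70 + 20×30 + 7×15 = 7920.

7920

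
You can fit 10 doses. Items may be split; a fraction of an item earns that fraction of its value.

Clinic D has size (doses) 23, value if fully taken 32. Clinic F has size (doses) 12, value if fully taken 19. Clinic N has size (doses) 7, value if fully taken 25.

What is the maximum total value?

29.75

Best value per unit of size first: Clinic N 25/7≈3.57, Clinic F 19/12≈1.58, Clinic D 32/23≈1.39.
Clinic N: take in full, 7 doses for value 25 — 3 left.
Only 3 doses remain; take 3/12 of Clinic F for value 19×3/12 = 4.75.
Total value = 29.75.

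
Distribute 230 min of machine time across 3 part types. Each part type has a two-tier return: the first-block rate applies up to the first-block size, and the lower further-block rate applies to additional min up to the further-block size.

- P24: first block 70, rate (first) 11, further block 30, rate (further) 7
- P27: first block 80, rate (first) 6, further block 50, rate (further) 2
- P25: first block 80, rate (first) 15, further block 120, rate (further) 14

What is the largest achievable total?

3210

Rank every tier by rate: P25/tier1 15 > P25/tier2 14 > P24/tier1 11 > P24/tier2 7 > P27/tier1 6 > P27/tier2 2.
P25 tier1 at 15: fill all 80 — 150 left.
P25 tier2 at 14: fill all 120 — 30 left.
P24/tier1: +30 of 70 at 11; pool empty.
Total = 15×80 + 14×120 + 11×30 = 3210.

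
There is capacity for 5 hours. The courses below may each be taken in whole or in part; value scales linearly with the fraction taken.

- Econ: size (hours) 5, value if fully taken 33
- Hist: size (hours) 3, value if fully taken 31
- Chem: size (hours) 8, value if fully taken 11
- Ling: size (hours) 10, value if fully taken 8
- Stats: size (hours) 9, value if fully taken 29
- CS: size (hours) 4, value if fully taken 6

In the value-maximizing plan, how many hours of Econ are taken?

Sort by value density: Hist 31/3≈10.3, Econ 33/5≈6.6, Stats 29/9≈3.22, CS 6/4≈1.5, Chem 11/8≈1.38, Ling 8/10≈0.8.
Hist: take in full, 3 hours for value 31 ; 2 left.
2 hours left: a 2/5 share of Econ gives 33×2/5 = 13.2.

2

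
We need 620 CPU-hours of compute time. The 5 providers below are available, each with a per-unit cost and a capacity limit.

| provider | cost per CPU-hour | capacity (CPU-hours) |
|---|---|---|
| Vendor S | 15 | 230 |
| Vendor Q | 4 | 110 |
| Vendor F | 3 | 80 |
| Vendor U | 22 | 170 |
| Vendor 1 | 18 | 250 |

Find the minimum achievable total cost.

7730

Use providers in increasing cost order.
Vendor F at 3: take all 80 CPU-hours — 540 still needed.
Vendor Q at 4: take all 110 CPU-hours — 430 still needed.
Vendor S (15): use full 230 — 200 CPU-hours to go.
Vendor 1 at 18: take 200 of its 250 — requirement met.
Vendor U: unused.
Cost = 80×3 + 110×4 + 230×15 + 200×18 = 7730.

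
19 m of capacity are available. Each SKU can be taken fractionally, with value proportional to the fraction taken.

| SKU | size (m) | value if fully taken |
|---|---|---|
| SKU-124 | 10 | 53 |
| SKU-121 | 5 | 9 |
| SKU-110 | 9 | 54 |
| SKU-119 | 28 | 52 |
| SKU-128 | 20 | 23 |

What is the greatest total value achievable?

Sort by value density: SKU-110 54/9≈6, SKU-124 53/10≈5.3, SKU-119 52/28≈1.86, SKU-121 9/5≈1.8, SKU-128 23/20≈1.15.
SKU-110: take in full, 9 m for value 54 ; 10 left.
SKU-124: take in full, 10 m for value 53 ; 0 left.
Total value = 107.

107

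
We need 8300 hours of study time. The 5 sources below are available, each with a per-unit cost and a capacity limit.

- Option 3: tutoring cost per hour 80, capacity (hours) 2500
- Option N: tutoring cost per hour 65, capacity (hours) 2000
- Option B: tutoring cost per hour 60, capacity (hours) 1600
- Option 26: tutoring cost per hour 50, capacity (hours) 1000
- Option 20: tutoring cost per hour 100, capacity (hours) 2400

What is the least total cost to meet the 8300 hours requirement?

596000

Fill from the cheapest source first.
Option 26 at 50: take all 1000 hours ; 7300 still needed.
Take 1600 from Option B at 60 ; need 5700 more.
Take 2000 from Option N at 65 ; need 3700 more.
Option 3 at 80: take all 2500 hours ; 1200 still needed.
Option 20 at 100: take 1200 of its 2400 ; requirement met.
Cost = 1000×50 + 1600×60 + 2000×65 + 2500×80 + 1200×100 = 596000.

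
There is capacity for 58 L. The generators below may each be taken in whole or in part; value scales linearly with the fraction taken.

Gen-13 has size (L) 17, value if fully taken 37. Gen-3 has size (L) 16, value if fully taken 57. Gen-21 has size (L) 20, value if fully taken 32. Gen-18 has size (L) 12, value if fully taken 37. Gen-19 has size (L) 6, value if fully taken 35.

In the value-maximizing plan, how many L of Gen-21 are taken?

Rank by value-to-size ratio: Gen-19 35/6≈5.83, Gen-3 57/16≈3.56, Gen-18 37/12≈3.08, Gen-13 37/17≈2.18, Gen-21 32/20≈1.6.
Take all of Gen-19 (6 L, value 35) → 52 L left.
Take all of Gen-3 (16 L, value 57) → 36 L left.
All 12 L of Gen-18 fit (value 37) → 24 remain.
All 17 L of Gen-13 fit (value 37) → 7 remain.
Only 7 L remain; take 7/20 of Gen-21 for value 32×7/20 = 11.2.

7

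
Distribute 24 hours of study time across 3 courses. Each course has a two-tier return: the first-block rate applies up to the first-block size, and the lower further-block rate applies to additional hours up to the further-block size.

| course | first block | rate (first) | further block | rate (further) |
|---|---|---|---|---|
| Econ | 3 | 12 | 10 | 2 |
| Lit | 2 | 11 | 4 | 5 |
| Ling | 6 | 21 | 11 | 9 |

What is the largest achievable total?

Rank every tier by rate: Ling/first 21 > Econ/first 12 > Lit/first 11 > Ling/second 9 > Lit/second 5 > Econ/second 2.
Ling first at 21: fill all 6 ; 18 left.
Econ first at 12: fill all 3 ; 15 left.
Lit/first (11): +2 ; 13 left.
Ling second at 9: fill all 11 ; 2 left.
Lit second at 5: only 2 left, fill 2.
Total = 21×6 + 12×3 + 11×2 + 9×11 + 5×2 = 293.

293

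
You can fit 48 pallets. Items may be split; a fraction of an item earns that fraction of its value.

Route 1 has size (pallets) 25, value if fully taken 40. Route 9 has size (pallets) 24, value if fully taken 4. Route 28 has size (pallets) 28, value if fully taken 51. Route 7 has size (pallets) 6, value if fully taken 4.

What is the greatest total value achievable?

83

Sort by value density: Route 28 51/28≈1.82, Route 1 40/25≈1.6, Route 7 4/6≈0.667, Route 9 4/24≈0.167.
Route 28: take in full, 28 pallets for value 51 ; 20 left.
Only 20 pallets remain; take 20/25 of Route 1 for value 40×20/25 = 32.
Total value = 83.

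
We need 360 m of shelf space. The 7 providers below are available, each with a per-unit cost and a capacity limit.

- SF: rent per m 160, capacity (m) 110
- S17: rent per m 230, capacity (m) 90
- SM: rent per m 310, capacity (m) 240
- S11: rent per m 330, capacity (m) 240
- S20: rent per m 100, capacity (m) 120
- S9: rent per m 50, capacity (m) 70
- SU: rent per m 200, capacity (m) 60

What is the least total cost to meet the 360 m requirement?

Cheapest first:
S9 (50): use full 70 → 290 m to go.
S20 at 100: take all 120 m → 170 still needed.
Take 110 from SF at 160 → need 60 more.
SU (200): use full 60 → 0 m to go.
S17, SM, S11: unused.
Cost = 70×50 + 120×100 + 110×160 + 60×200 = 45100.

45100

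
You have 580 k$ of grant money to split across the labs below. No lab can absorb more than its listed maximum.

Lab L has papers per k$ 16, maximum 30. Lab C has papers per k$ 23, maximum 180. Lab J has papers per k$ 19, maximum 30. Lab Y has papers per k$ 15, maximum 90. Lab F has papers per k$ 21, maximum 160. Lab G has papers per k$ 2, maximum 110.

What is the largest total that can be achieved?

10080

Order the labs by papers per k$: Lab C 23 > Lab F 21 > Lab J 19 > Lab L 16 > Lab Y 15 > Lab G 2.
Lab C: +180 to 180 (cap) ; 400 left.
Lab F takes 160 to reach its cap of 160 ; 240 left.
Lab J: +30 to 30 (cap) ; 210 left.
Give Lab L 30 to hit its cap of 30 ; 180 left.
Lab Y takes 90 to reach its cap of 90 ; 90 left.
Lab G has room for 110 but only 90 remain, so it gets 90.
Total = 16×30 + 23×180 + 19×30 + 15×90 + 21×160 + 2×90 = 10080.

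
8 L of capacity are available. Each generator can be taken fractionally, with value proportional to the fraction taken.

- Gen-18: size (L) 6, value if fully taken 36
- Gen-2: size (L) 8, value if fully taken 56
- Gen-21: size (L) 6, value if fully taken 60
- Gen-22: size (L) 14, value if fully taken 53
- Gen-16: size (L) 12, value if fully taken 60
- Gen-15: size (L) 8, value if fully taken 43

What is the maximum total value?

Rank by value-to-size ratio: Gen-21 60/6≈10, Gen-2 56/8≈7, Gen-18 36/6≈6, Gen-15 43/8≈5.38, Gen-16 60/12≈5, Gen-22 53/14≈3.79.
Take all of Gen-21 (6 L, value 60) → 2 L left.
2 L left: a 2/8 share of Gen-2 gives 56×2/8 = 14.
Total value = 74.

74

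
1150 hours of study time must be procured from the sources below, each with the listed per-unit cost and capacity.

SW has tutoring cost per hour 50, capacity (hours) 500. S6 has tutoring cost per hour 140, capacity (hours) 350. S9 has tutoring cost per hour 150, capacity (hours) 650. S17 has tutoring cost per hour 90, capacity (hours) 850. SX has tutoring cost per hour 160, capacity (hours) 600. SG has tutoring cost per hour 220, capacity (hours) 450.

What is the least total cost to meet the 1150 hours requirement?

Cheapest first:
SW at 50: take all 500 hours ; 650 still needed.
S17 (90): take the remaining 650 ; done.
S6, S9, SX, SG: unused.
Cost = 500×50 + 650×90 = 83500.

83500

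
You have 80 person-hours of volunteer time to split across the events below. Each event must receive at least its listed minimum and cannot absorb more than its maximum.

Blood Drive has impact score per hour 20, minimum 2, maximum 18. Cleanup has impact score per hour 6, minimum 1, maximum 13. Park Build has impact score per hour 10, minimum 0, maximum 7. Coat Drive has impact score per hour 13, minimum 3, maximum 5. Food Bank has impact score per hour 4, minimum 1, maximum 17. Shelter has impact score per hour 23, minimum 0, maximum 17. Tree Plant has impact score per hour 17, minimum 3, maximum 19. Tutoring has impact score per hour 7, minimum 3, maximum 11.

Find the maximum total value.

Meeting every minimum uses 2+1+0+3+1+0+3+3 = 13 person-hours, leaving 67.
Highest impact score per hour first: Shelter 23 > Blood Drive 20 > Tree Plant 17 > Coat Drive 13 > Park Build 10 > Tutoring 7 > Cleanup 6 > Food Bank 4.
Shelter takes 17 more to reach its cap of 17 → 50 left.
Give Blood Drive 16 more to hit its cap of 18 → 34 left.
Give Tree Plant 16 more to hit its cap of 19 → 18 left.
Coat Drive takes 2 more to reach its cap of 5 → 16 left.
Give Park Build 7 more to hit its cap of 7 → 9 left.
Tutoring takes 8 more to reach its cap of 11 → 1 left.
Cleanup: +1 (room for 12) → 2. Pool exhausted.
Total = 20×18 + 6×2 + 10×7 + 13×5 + 4×1 + 23×17 + 17×19 + 7×11 = 1302.

1302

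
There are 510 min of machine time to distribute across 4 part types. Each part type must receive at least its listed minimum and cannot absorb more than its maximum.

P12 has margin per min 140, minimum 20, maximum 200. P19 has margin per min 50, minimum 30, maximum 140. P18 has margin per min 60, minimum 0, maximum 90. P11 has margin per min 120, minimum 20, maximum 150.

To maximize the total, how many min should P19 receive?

70

Meeting every minimum uses 20+30+0+20 = 70 min, leaving 440.
Highest margin per min first: P12 140 > P11 120 > P18 60 > P19 50.
P12: +180 to 200 (cap) — 260 left.
Give P11 130 more to hit its cap of 150 — 130 left.
P18 takes 90 more to reach its cap of 90 — 40 left.
P19 has room for 110 more but only 40 remain, so it gets 70.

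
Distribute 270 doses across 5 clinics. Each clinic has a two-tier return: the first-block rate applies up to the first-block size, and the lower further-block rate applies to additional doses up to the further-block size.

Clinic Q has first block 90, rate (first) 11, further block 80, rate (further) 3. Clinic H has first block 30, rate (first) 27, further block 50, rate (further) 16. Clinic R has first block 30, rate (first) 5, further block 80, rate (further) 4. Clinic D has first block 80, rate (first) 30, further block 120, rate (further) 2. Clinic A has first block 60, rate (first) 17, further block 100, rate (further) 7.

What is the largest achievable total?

5580

Treat each block as its own option and order by rate: Clinic D/first 30 > Clinic H/first 27 > Clinic A/first 17 > Clinic H/second 16 > Clinic Q/first 11 > Clinic A/second 7 > Clinic R/first 5 > Clinic R/second 4 > Clinic Q/second 3 > Clinic D/second 2.
Fill Clinic D first block (80 at 30) — 190 left.
Clinic H first at 27: fill all 30 — 160 left.
Clinic A/first (17): +60 — 100 left.
Clinic H second at 16: fill all 50 — 50 left.
Clinic Q first at 11: only 50 left, fill 50.
Total = 30×80 + 27×30 + 17×60 + 16×50 + 11×50 = 5580.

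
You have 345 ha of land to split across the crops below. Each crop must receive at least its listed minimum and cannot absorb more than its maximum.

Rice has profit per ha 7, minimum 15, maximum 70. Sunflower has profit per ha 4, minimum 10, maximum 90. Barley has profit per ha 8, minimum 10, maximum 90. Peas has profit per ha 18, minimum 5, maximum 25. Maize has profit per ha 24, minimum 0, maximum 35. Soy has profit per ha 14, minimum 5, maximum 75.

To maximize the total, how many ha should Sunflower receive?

50

Meeting every minimum uses 15+10+10+5+0+5 = 45 ha, leaving 300.
Order the crops by profit per ha: Maize 24 > Peas 18 > Soy 14 > Barley 8 > Rice 7 > Sunflower 4.
Maize: +35 to 35 (cap) ; 265 left.
Peas: +20 to 25 (cap) ; 245 left.
Soy takes 70 more to reach its cap of 75 ; 175 left.
Barley: +80 to 90 (cap) ; 95 left.
Rice: +55 to 70 (cap) ; 40 left.
Sunflower: +40 (room for 80) → 50. Pool exhausted.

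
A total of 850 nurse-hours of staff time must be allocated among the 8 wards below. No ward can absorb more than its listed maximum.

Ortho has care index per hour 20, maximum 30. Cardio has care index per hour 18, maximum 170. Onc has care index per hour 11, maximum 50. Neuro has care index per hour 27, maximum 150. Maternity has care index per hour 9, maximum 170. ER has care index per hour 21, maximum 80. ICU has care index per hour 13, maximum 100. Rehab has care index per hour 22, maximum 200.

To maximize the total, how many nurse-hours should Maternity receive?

70

Highest care index per hour first: Neuro 27 > Rehab 22 > ER 21 > Ortho 20 > Cardio 18 > ICU 13 > Onc 11 > Maternity 9.
Give Neuro 150 to hit its cap of 150 — 700 left.
Rehab takes 200 to reach its cap of 200 — 500 left.
Give ER 80 to hit its cap of 80 — 420 left.
Ortho takes 30 to reach its cap of 30 — 390 left.
Cardio takes 170 to reach its cap of 170 — 220 left.
ICU takes 100 to reach its cap of 100 — 120 left.
Give Onc 50 to hit its cap of 50 — 70 left.
Maternity: +70 (room for 170) → 70. Pool exhausted.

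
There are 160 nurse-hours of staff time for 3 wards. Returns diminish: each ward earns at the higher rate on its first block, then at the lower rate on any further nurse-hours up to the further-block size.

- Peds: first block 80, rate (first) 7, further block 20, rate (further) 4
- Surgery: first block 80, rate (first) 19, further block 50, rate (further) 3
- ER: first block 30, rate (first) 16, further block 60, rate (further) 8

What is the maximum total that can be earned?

2400

Rank every tier by rate: Surgery/T1 19 > ER/T1 16 > ER/T2 8 > Peds/T1 7 > Peds/T2 4 > Surgery/T2 3.
Fill Surgery T1 block (80 at 19) → 80 left.
Fill ER T1 block (30 at 16) → 50 left.
ER T2 at 8: only 50 left, fill 50.
Total = 19×80 + 16×30 + 8×50 = 2400.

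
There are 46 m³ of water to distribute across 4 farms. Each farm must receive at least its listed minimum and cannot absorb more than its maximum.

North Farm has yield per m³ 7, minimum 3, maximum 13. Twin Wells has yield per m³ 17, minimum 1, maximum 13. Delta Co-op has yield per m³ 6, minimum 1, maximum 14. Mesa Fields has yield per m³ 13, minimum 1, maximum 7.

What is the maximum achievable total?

Meeting every minimum uses 3+1+1+1 = 6 m³, leaving 40.
Highest yield per m³ first: Twin Wells 17 > Mesa Fields 13 > North Farm 7 > Delta Co-op 6.
Give Twin Wells 12 more to hit its cap of 13 ; 28 left.
Mesa Fields: +6 to 7 (cap) ; 22 left.
Give North Farm 10 more to hit its cap of 13 ; 12 left.
Delta Co-op has room for 13 more but only 12 remain, so it gets 13.
Total = 7×13 + 17×13 + 6×13 + 13×7 = 481.

481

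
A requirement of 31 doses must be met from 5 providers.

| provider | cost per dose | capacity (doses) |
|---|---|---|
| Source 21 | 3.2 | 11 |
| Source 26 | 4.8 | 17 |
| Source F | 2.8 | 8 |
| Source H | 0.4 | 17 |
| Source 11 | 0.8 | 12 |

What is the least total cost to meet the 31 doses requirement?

Cheapest first:
Source H at 0.4: take all 17 doses → 14 still needed.
Source 11 at 0.8: take all 12 doses → 2 still needed.
Source F (2.8): take the remaining 2 → done.
Source 21, Source 26: unused.
Cost = 17×0.4 + 12×0.8 + 2×2.8 = 22.

22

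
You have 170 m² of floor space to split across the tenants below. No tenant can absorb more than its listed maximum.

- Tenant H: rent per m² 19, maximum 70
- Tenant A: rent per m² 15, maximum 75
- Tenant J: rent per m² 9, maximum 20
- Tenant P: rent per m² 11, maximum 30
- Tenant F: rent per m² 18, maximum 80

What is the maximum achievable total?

3070

Rank by rent per m²: Tenant H 19 > Tenant F 18 > Tenant A 15 > Tenant P 11 > Tenant J 9.
Give Tenant H 70 to hit its cap of 70 — 100 left.
Tenant F takes 80 to reach its cap of 80 — 20 left.
Tenant A has room for 75 but only 20 remain, so it gets 20.
Total = 19×70 + 15×20 + 18×80 = 3070.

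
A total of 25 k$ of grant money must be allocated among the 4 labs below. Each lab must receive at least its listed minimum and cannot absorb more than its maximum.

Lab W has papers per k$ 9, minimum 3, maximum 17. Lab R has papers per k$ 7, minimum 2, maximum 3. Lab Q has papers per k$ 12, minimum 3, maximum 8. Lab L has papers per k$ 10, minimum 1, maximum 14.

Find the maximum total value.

Meeting every minimum uses 3+2+3+1 = 9 k$, leaving 16.
Highest papers per k$ first: Lab Q 12 > Lab L 10 > Lab W 9 > Lab R 7.
Give Lab Q 5 more to hit its cap of 8 → 11 left.
Only 11 left; Lab L takes them to reach 12.
Total = 9×3 + 7×2 + 12×8 + 10×12 = 257.

257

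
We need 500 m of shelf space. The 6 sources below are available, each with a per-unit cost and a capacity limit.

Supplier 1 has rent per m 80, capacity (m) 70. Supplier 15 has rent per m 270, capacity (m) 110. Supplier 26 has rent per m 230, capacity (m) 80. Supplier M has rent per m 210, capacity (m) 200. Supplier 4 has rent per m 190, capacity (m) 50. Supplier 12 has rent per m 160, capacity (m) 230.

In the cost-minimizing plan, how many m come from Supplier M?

Fill from the cheapest source first.
Supplier 1 (80): use full 70 → 430 m to go.
Take 230 from Supplier 12 at 160 → need 200 more.
Supplier 4 at 190: take all 50 m → 150 still needed.
Take 150 from Supplier M at 210 to finish.
Supplier 26, Supplier 15: unused.

150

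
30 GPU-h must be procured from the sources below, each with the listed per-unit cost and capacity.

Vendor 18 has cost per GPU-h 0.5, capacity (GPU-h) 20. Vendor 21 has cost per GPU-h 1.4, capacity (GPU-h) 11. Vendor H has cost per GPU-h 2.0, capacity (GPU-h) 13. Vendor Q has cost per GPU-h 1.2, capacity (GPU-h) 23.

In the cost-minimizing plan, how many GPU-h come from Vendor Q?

Use sources in increasing cost order.
Take 20 from Vendor 18 at 0.5 → need 10 more.
Take 10 from Vendor Q at 1.2 to finish.
Vendor 21, Vendor H: unused.

10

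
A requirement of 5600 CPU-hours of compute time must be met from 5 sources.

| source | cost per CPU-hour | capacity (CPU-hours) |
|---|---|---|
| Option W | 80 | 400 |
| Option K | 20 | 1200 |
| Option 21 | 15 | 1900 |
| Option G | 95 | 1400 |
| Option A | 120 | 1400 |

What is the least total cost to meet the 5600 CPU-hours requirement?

Fill from the cheapest source first.
Option 21 at 15: take all 1900 CPU-hours — 3700 still needed.
Option K at 20: take all 1200 CPU-hours — 2500 still needed.
Option W (80): use full 400 — 2100 CPU-hours to go.
Option G (95): use full 1400 — 700 CPU-hours to go.
Take 700 from Option A at 120 to finish.
Cost = 1900×15 + 1200×20 + 400×80 + 1400×95 + 700×120 = 301500.

301500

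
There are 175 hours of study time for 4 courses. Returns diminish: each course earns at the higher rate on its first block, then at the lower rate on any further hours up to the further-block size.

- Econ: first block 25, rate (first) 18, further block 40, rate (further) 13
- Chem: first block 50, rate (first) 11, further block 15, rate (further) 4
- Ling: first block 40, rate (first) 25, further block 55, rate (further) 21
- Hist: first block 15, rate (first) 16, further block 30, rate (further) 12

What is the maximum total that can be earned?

3365

Order all 8 blocks by rate: Ling/tier1 25 > Ling/tier2 21 > Econ/tier1 18 > Hist/tier1 16 > Econ/tier2 13 > Hist/tier2 12 > Chem/tier1 11 > Chem/tier2 4.
Fill Ling tier1 block (40 at 25) ; 135 left.
Ling/tier2 (21): +55 ; 80 left.
Econ tier1 at 18: fill all 25 ; 55 left.
Hist tier1 at 16: fill all 15 ; 40 left.
Fill Econ tier2 block (40 at 13) ; 0 left.
Total = 25×40 + 21×55 + 18×25 + 16×15 + 13×40 = 3365.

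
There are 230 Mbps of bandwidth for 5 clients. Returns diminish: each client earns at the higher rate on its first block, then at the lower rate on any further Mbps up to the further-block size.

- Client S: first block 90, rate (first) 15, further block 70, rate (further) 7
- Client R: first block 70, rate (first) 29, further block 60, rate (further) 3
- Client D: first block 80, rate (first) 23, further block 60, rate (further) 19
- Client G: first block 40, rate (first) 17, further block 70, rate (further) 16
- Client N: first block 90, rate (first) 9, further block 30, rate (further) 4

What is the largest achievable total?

Treat each block as its own option and order by rate: Client R/T1 29 > Client D/T1 23 > Client D/T2 19 > Client G/T1 17 > Client G/T2 16 > Client S/T1 15 > Client N/T1 9 > Client S/T2 7 > Client N/T2 4 > Client R/T2 3.
Client R T1 at 29: fill all 70 — 160 left.
Client D/T1 (23): +80 — 80 left.
Client D T2 at 19: fill all 60 — 20 left.
Client G/T1: +20 of 40 at 17; pool empty.
Total = 29×70 + 23×80 + 19×60 + 17×20 = 5350.

5350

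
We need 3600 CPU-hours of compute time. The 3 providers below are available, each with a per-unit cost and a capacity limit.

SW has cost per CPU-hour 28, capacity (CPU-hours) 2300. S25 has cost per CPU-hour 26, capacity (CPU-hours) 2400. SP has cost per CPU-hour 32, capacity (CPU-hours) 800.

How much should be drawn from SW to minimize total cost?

1200

Use providers in increasing cost order.
S25 (26): use full 2400 ; 1200 CPU-hours to go.
SW at 28: take 1200 of its 2300 ; requirement met.
SP: unused.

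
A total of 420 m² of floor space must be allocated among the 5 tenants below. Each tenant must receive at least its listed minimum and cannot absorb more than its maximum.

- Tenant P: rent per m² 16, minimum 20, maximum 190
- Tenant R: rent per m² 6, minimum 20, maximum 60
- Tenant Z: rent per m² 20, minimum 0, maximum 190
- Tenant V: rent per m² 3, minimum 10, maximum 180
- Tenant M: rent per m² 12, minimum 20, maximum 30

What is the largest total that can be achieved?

7070

Meeting every minimum uses 20+20+0+10+20 = 70 m², leaving 350.
Rank by rent per m²: Tenant Z 20 > Tenant P 16 > Tenant M 12 > Tenant R 6 > Tenant V 3.
Tenant Z: +190 to 190 (cap) — 160 left.
Tenant P has room for 170 more but only 160 remain, so it gets 180.
Total = 16×180 + 6×20 + 20×190 + 3×10 + 12×20 = 7070.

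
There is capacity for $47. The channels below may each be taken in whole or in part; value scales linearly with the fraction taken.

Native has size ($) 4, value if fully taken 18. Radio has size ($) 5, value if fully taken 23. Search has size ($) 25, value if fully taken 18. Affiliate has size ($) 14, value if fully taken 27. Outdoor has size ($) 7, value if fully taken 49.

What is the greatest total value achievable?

129.24

Rank by value-to-size ratio: Outdoor 49/7≈7, Radio 23/5≈4.6, Native 18/4≈4.5, Affiliate 27/14≈1.93, Search 18/25≈0.72.
Outdoor: take in full, 7 $ for value 49 — 40 left.
All 5 $ of Radio fit (value 23) — 35 remain.
All 4 $ of Native fit (value 18) — 31 remain.
Affiliate: take in full, 14 $ for value 27 — 17 left.
Only 17 $ remain; take 17/25 of Search for value 18×17/25 = 12.24.
Total value = 129.24.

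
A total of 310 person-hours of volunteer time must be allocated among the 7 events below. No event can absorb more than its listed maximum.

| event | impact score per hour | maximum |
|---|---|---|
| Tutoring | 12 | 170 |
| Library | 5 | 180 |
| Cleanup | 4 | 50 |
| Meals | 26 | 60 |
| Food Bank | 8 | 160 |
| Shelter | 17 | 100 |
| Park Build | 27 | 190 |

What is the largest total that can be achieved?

Rank by impact score per hour: Park Build 27 > Meals 26 > Shelter 17 > Tutoring 12 > Food Bank 8 > Library 5 > Cleanup 4.
Give Park Build 190 to hit its cap of 190 → 120 left.
Give Meals 60 to hit its cap of 60 → 60 left.
Shelter has room for 100 but only 60 remain, so it gets 60.
Total = 26×60 + 17×60 + 27×190 = 7710.

7710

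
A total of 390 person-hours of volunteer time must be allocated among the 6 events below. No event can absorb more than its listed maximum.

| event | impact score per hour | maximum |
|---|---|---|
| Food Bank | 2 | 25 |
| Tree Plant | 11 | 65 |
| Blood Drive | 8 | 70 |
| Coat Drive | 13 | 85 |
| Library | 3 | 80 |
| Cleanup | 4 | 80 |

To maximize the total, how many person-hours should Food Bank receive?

10

Order the events by impact score per hour: Coat Drive 13 > Tree Plant 11 > Blood Drive 8 > Cleanup 4 > Library 3 > Food Bank 2.
Coat Drive takes 85 to reach its cap of 85 — 305 left.
Tree Plant: +65 to 65 (cap) — 240 left.
Blood Drive takes 70 to reach its cap of 70 — 170 left.
Cleanup: +80 to 80 (cap) — 90 left.
Give Library 80 to hit its cap of 80 — 10 left.
Food Bank: +10 (room for 25) → 10. Pool exhausted.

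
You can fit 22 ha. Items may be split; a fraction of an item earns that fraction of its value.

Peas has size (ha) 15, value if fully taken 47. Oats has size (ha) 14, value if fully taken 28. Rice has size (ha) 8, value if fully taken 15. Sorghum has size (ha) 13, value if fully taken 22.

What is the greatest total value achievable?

61

Sort by value density: Peas 47/15≈3.13, Oats 28/14≈2, Rice 15/8≈1.88, Sorghum 22/13≈1.69.
Peas: take in full, 15 ha for value 47 ; 7 left.
7 ha left: a 7/14 share of Oats gives 28×7/14 = 14.
Total value = 61.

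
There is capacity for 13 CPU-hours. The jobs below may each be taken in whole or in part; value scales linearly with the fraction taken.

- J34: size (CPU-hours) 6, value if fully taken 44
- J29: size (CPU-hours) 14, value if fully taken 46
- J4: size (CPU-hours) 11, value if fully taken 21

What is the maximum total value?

Sort by value density: J34 44/6≈7.33, J29 46/14≈3.29, J4 21/11≈1.91.
J34: take in full, 6 CPU-hours for value 44 — 7 left.
7 CPU-hours left: a 7/14 share of J29 gives 46×7/14 = 23.
Total value = 67.

67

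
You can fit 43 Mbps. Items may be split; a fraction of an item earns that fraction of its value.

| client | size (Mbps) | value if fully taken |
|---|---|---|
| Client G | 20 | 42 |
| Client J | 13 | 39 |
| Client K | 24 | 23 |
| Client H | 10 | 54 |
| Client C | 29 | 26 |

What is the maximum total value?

Sort by value density: Client H 54/10≈5.4, Client J 39/13≈3, Client G 42/20≈2.1, Client K 23/24≈0.958, Client C 26/29≈0.897.
Take all of Client H (10 Mbps, value 54) — 33 Mbps left.
Take all of Client J (13 Mbps, value 39) — 20 Mbps left.
Take all of Client G (20 Mbps, value 42) — 0 Mbps left.
Total value = 135.

135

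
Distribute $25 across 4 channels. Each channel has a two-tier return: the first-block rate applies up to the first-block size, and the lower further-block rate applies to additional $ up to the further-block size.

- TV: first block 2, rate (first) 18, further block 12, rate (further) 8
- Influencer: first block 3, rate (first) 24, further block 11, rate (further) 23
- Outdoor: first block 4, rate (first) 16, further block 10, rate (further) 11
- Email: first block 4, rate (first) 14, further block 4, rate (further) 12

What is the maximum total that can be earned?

493

Order all 8 blocks by rate: Influencer/first 24 > Influencer/second 23 > TV/first 18 > Outdoor/first 16 > Email/first 14 > Email/second 12 > Outdoor/second 11 > TV/second 8.
Fill Influencer first block (3 at 24) — 22 left.
Influencer/second (23): +11 — 11 left.
TV/first (18): +2 — 9 left.
Outdoor first at 16: fill all 4 — 5 left.
Email first at 14: fill all 4 — 1 left.
Email/second: +1 of 4 at 12; pool empty.
Total = 24×3 + 23×11 + 18×2 + 16×4 + 14×4 + 12×1 = 493.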